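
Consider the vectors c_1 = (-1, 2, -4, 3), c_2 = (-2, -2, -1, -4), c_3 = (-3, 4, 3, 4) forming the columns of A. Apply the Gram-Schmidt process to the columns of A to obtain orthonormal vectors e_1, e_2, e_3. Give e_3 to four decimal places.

c_1 = (-1, 2, -4, 3); ‖c_1‖ = 5.4772, so e_1 = (-0.1826, 0.3651, -0.7303, 0.5477).
e_1·c_2 = (-0.1826)·(-2) + 0.3651·(-2) + (-0.7303)·(-1) + 0.5477·(-4) = -1.8257.
u_2 = c_2 + 1.8257·e_1 = (-2.3333, -1.3333, -2.3333, -3.0000).
‖u_2‖ = 4.6547, so e_2 = (-0.5013, -0.2864, -0.5013, -0.6445).
e_1·c_3 = (-0.1826)·(-3) + 0.3651·4 + (-0.7303)·3 + 0.5477·4 = 2.0083; e_2·c_3 = (-0.5013)·(-3) + (-0.2864)·4 + (-0.5013)·3 + (-0.6445)·4 = -3.7238.
u_3 = c_3 − 2.0083·e_1 + 3.7238·e_2 = (-4.5000, 2.2000, 2.6000, 0.5000).
‖u_3‖ = 5.6657, so e_3 = (-0.7943, 0.3883, 0.4589, 0.0883).

e_3 = (-0.7943, 0.3883, 0.4589, 0.0883)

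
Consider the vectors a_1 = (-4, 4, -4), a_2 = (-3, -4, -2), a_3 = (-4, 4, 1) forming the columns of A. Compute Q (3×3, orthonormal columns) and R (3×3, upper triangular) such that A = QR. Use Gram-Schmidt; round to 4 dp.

Q = [[-0.5774, -0.4981, -0.6470], [0.5774, -0.8093, 0.1078], [-0.5774, -0.3113, 0.7548]], R = [[6.9282, 0.5774, 4.0415], [0.0000, 5.3541, -1.5564], [0.0000, 0.0000, 3.7741]]

a_1 = (-4, 4, -4); ‖a_1‖ = 6.9282, so e_1 = (-0.5774, 0.5774, -0.5774).
e_1·a_2 = (-0.5774)·(-3) + 0.5774·(-4) + (-0.5774)·(-2) = 0.5774.
u_2 = a_2 − 0.5774·e_1 = (-2.6667, -4.3333, -1.6667).
‖u_2‖ = 5.3541, so e_2 = (-0.4981, -0.8093, -0.3113).
e_1·a_3 = (-0.5774)·(-4) + 0.5774·4 + (-0.5774)·1 = 4.0415; e_2·a_3 = (-0.4981)·(-4) + (-0.8093)·4 + (-0.3113)·1 = -1.5564.
u_3 = a_3 − 4.0415·e_1 + 1.5564·e_2 = (-2.4419, 0.4070, 2.8488).
‖u_3‖ = 3.7741, so e_3 = (-0.6470, 0.1078, 0.7548).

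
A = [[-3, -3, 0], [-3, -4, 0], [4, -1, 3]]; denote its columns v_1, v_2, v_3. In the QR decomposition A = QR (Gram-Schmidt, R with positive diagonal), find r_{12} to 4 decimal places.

r_{12} = 2.9155

v_1 = (-3, -3, 4); ‖v_1‖ = 5.8310, so q_1 = (-0.5145, -0.5145, 0.6860).
r_{12} = q_1·v_2 = 2.9155.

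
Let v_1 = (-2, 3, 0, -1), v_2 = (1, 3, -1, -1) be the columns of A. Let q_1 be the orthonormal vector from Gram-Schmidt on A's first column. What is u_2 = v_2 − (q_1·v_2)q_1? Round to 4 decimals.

q_1 = v_1/‖v_1‖ = (-2, 3, 0, -1)/3.7417 = (-0.5345, 0.8018, 0.0000, -0.2673).
r_{12} = q_1·v_2 = 2.1381.
u_2 = v_2 − 2.1381·q_1 = (2.1429, 1.2857, -1.0000, -0.4286).

u_2 = (2.1429, 1.2857, -1.0000, -0.4286)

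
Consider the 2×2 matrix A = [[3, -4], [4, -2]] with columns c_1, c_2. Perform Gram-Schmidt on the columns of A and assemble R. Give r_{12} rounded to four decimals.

r_{12} = -4.0000

q_1 = c_1/‖c_1‖ = (3, 4)/5.0000 = (0.6000, 0.8000).
r_{12} = q_1·c_2 = -4.0000.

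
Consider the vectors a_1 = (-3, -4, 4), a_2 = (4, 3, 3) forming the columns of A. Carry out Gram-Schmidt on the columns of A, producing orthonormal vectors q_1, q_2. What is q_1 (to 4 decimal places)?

q_1 = (-0.4685, -0.6247, 0.6247)

a_1 = (-3, -4, 4); ‖a_1‖ = 6.4031, so q_1 = (-0.4685, -0.6247, 0.6247).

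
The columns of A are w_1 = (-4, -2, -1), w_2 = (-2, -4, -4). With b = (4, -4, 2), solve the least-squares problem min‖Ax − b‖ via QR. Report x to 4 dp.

q_1 = w_1/‖w_1‖ = (-4, -2, -1)/4.5826 = (-0.8729, -0.4364, -0.2182).
r_{12} = q_1·w_2 = 4.3644.
u_2 = w_2 − 4.3644·q_1 = (1.8095, -2.0952, -3.0476).
‖u_2‖ = 4.1173, so q_2 = (0.4395, -0.5089, -0.7402).
Qᵀb = (-2.1822, 2.3131).
Back-substitute: x_2 = 2.3131/4.1173 = 0.5618.
x_1 = (-2.1822 − 4.3644·0.5618)/4.5826 = -1.0112.

x = (-1.0112, 0.5618)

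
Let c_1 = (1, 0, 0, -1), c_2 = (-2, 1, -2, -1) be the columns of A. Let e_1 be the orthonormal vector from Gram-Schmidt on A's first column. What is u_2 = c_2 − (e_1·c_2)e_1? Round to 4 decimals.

c_1 = (1, 0, 0, -1); ‖c_1‖ = 1.4142, so e_1 = (0.7071, 0.0000, 0.0000, -0.7071).
e_1·c_2 = 0.7071·(-2) + 0.0000·1 + 0.0000·(-2) + (-0.7071)·(-1) = -0.7071.
u_2 = c_2 + 0.7071·e_1 = (-1.5000, 1.0000, -2.0000, -1.5000).

u_2 = (-1.5000, 1.0000, -2.0000, -1.5000)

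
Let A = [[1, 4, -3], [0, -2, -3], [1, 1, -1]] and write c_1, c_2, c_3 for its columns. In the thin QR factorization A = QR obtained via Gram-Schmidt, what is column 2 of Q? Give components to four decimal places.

c_1 = (1, 0, 1); ‖c_1‖ = 1.4142, so e_1 = (0.7071, 0.0000, 0.7071).
e_1·c_2 = 0.7071·4 + 0.0000·(-2) + 0.7071·1 = 3.5355.
u_2 = c_2 − 3.5355·e_1 = (1.5000, -2.0000, -1.5000).
‖u_2‖ = 2.9155, so e_2 = (0.5145, -0.6860, -0.5145).

e_2 = (0.5145, -0.6860, -0.5145)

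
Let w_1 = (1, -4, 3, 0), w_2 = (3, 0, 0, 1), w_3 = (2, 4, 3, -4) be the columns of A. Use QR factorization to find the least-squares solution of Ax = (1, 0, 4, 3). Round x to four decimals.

q_1 = w_1/‖w_1‖ = (1, -4, 3, 0)/5.0990 = (0.1961, -0.7845, 0.5883, 0.0000).
r_{12} = q_1·w_2 = 0.5883.
u_2 = w_2 − 0.5883·q_1 = (2.8846, 0.4615, -0.3462, 1.0000).
‖u_2‖ = 3.1071, so q_2 = (0.9284, 0.1485, -0.1114, 0.3218).
r_{13} = q_1·w_3 = -0.9806; r_{23} = q_2·w_3 = 0.8294.
u_3 = w_3 + 0.9806·q_1 − 0.8294·q_2 = (1.4223, 3.1076, 3.6693, -4.2669).
‖u_3‖ = 6.5841, so q_3 = (0.2160, 0.4720, 0.5573, -0.6481).
Qᵀb = (2.5495, 1.4483, 0.5010).
Back-substitute: x_3 = 0.5010/6.5841 = 0.0761.
x_2 = (1.4483 − 0.8294·0.0761)/3.1071 = 0.4458.
x_1 = (2.5495 − 0.5883·0.4458 + 0.9806·0.0761)/5.0990 = 0.4632.

x = (0.4632, 0.4458, 0.0761)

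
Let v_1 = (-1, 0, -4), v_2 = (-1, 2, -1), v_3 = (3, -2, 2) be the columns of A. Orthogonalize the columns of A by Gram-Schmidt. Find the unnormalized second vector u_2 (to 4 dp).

v_1 = (-1, 0, -4); ‖v_1‖ = 4.1231, so q_1 = (-0.2425, 0.0000, -0.9701).
q_1·v_2 = (-0.2425)·(-1) + 0.0000·2 + (-0.9701)·(-1) = 1.2127.
u_2 = v_2 − 1.2127·q_1 = (-0.7059, 2.0000, 0.1765).

u_2 = (-0.7059, 2.0000, 0.1765)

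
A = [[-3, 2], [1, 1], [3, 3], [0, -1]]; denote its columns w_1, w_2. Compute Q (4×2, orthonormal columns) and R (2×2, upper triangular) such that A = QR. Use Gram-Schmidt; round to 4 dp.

Q = [[-0.6882, 0.6994], [0.2294, 0.2098], [0.6882, 0.6294], [0.0000, -0.2658]], R = [[4.3589, 0.9177], [0.0000, 3.7627]]

q_1 = w_1/‖w_1‖ = (-3, 1, 3, 0)/4.3589 = (-0.6882, 0.2294, 0.6882, 0.0000).
r_{12} = q_1·w_2 = 0.9177.
u_2 = w_2 − 0.9177·q_1 = (2.6316, 0.7895, 2.3684, -1.0000).
‖u_2‖ = 3.7627, so q_2 = (0.6994, 0.2098, 0.6294, -0.2658).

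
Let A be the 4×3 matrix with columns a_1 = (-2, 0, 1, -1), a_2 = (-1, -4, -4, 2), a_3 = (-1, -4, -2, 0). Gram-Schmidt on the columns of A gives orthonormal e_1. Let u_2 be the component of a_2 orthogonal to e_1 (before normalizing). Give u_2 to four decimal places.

a_1 = (-2, 0, 1, -1); ‖a_1‖ = 2.4495, so e_1 = (-0.8165, 0.0000, 0.4082, -0.4082).
e_1·a_2 = (-0.8165)·(-1) + 0.0000·(-4) + 0.4082·(-4) + (-0.4082)·2 = -1.6330.
u_2 = a_2 + 1.6330·e_1 = (-2.3333, -4.0000, -3.3333, 1.3333).

u_2 = (-2.3333, -4.0000, -3.3333, 1.3333)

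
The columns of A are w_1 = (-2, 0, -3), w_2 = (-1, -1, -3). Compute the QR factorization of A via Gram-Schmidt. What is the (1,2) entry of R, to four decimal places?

w_1 = (-2, 0, -3); ‖w_1‖ = 3.6056, so e_1 = (-0.5547, 0.0000, -0.8321).
r_{12} = e_1·w_2 = 3.0509.

r_{12} = 3.0509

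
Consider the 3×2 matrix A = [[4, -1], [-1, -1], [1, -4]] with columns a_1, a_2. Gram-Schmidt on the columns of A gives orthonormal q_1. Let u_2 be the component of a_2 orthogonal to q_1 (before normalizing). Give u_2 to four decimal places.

u_2 = (0.5556, -1.3889, -3.6111)

a_1 = (4, -1, 1); ‖a_1‖ = 4.2426, so q_1 = (0.9428, -0.2357, 0.2357).
q_1·a_2 = 0.9428·(-1) + (-0.2357)·(-1) + 0.2357·(-4) = -1.6499.
u_2 = a_2 + 1.6499·q_1 = (0.5556, -1.3889, -3.6111).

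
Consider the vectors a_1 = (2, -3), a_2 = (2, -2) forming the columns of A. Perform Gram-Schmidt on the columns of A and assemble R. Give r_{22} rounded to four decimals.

r_{22} = 0.5547

a_1 = (2, -3); ‖a_1‖ = 3.6056, so q_1 = (0.5547, -0.8321).
q_1·a_2 = 0.5547·2 + (-0.8321)·(-2) = 2.7735.
u_2 = a_2 − 2.7735·q_1 = (0.4615, 0.3077).
r_{22} = ‖u_2‖ = 0.5547.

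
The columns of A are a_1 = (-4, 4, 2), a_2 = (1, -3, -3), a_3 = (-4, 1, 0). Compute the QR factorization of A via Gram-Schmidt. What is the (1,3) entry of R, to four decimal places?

a_1 = (-4, 4, 2); ‖a_1‖ = 6.0000, so q_1 = (-0.6667, 0.6667, 0.3333).
r_{13} = q_1·a_3 = 3.3333.

r_{13} = 3.3333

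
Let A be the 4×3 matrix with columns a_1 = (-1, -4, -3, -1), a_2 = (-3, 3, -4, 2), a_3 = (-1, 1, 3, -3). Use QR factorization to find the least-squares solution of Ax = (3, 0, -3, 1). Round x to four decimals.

x = (-0.1040, -0.1447, -0.8836)

a_1 = (-1, -4, -3, -1); ‖a_1‖ = 5.1962, so q_1 = (-0.1925, -0.7698, -0.5774, -0.1925).
q_1·a_2 = (-0.1925)·(-3) + (-0.7698)·3 + (-0.5774)·(-4) + (-0.1925)·2 = 0.1925.
u_2 = a_2 − 0.1925·q_1 = (-2.9630, 3.1481, -3.8889, 2.0370).
‖u_2‖ = 6.1614, so q_2 = (-0.4809, 0.5109, -0.6312, 0.3306).
q_1·a_3 = (-0.1925)·(-1) + (-0.7698)·1 + (-0.5774)·3 + (-0.1925)·(-3) = -1.7321; q_2·a_3 = (-0.4809)·(-1) + 0.5109·1 + (-0.6312)·3 + 0.3306·(-3) = -1.8935.
u_3 = a_3 + 1.7321·q_1 + 1.8935·q_2 = (-2.2439, 0.6341, 0.8049, -2.7073).
‖u_3‖ = 3.6626, so q_3 = (-0.6127, 0.1731, 0.2198, -0.7392).
Qᵀb = (0.9623, 0.7814, -3.2364).
Back-substitute: x_3 = -3.2364/3.6626 = -0.8836.
x_2 = (0.7814 + 1.8935·(-0.8836))/6.1614 = -0.1447.
x_1 = (0.9623 − 0.1925·(-0.1447) + 1.7321·(-0.8836))/5.1962 = -0.1040.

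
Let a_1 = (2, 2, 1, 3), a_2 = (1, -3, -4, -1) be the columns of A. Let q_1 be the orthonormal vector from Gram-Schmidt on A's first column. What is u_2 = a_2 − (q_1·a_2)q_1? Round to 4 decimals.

a_1 = (2, 2, 1, 3); ‖a_1‖ = 4.2426, so q_1 = (0.4714, 0.4714, 0.2357, 0.7071).
q_1·a_2 = 0.4714·1 + 0.4714·(-3) + 0.2357·(-4) + 0.7071·(-1) = -2.5927.
u_2 = a_2 + 2.5927·q_1 = (2.2222, -1.7778, -3.3889, 0.8333).

u_2 = (2.2222, -1.7778, -3.3889, 0.8333)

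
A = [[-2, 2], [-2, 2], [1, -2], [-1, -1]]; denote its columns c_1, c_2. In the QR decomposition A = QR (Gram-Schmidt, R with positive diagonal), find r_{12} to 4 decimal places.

r_{12} = -2.8460

c_1 = (-2, -2, 1, -1); ‖c_1‖ = 3.1623, so q_1 = (-0.6325, -0.6325, 0.3162, -0.3162).
r_{12} = q_1·c_2 = -2.8460.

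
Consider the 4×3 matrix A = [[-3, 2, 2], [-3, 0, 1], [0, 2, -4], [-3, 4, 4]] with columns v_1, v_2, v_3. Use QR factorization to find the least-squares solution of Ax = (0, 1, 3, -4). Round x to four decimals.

q_1 = v_1/‖v_1‖ = (-3, -3, 0, -3)/5.1962 = (-0.5774, -0.5774, 0.0000, -0.5774).
r_{12} = q_1·v_2 = -3.4641.
u_2 = v_2 + 3.4641·q_1 = (0.0000, -2.0000, 2.0000, 2.0000).
‖u_2‖ = 3.4641, so q_2 = (0.0000, -0.5774, 0.5774, 0.5774).
r_{13} = q_1·v_3 = -4.0415; r_{23} = q_2·v_3 = -0.5774.
u_3 = v_3 + 4.0415·q_1 + 0.5774·q_2 = (-0.3333, -1.6667, -3.6667, 2.0000).
‖u_3‖ = 4.5092, so q_3 = (-0.0739, -0.3696, -0.8131, 0.4435).
Qᵀb = (1.7321, -1.1547, -4.5832).
Back-substitute: x_3 = -4.5832/4.5092 = -1.0164.
x_2 = (-1.1547 + 0.5774·(-1.0164))/3.4641 = -0.5027.
x_1 = (1.7321 + 3.4641·(-0.5027) + 4.0415·(-1.0164))/5.1962 = -0.7923.

x = (-0.7923, -0.5027, -1.0164)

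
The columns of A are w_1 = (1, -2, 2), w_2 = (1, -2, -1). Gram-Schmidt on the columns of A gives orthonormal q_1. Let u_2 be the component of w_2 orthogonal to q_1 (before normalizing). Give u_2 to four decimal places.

u_2 = (0.6667, -1.3333, -1.6667)

w_1 = (1, -2, 2); ‖w_1‖ = 3.0000, so q_1 = (0.3333, -0.6667, 0.6667).
q_1·w_2 = 0.3333·1 + (-0.6667)·(-2) + 0.6667·(-1) = 1.0000.
u_2 = w_2 − 1.0000·q_1 = (0.6667, -1.3333, -1.6667).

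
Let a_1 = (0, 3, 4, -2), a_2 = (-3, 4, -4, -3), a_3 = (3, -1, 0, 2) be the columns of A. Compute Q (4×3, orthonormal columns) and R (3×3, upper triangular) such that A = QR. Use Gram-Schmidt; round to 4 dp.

Q = [[0.0000, -0.4249, 0.8090], [0.5571, 0.5372, 0.4860], [0.7428, -0.6055, -0.2670], [-0.3714, -0.4053, 0.1949]], R = [[5.3852, 0.3714, -1.2999], [0.0000, 7.0613, -2.6224], [0.0000, 0.0000, 2.3310]]

e_1 = a_1/‖a_1‖ = (0, 3, 4, -2)/5.3852 = (0.0000, 0.5571, 0.7428, -0.3714).
r_{12} = e_1·a_2 = 0.3714.
u_2 = a_2 − 0.3714·e_1 = (-3.0000, 3.7931, -4.2759, -2.8621).
‖u_2‖ = 7.0613, so e_2 = (-0.4249, 0.5372, -0.6055, -0.4053).
r_{13} = e_1·a_3 = -1.2999; r_{23} = e_2·a_3 = -2.6224.
u_3 = a_3 + 1.2999·e_1 + 2.6224·e_2 = (1.8859, 1.1328, -0.6224, 0.4544).
‖u_3‖ = 2.3310, so e_3 = (0.8090, 0.4860, -0.2670, 0.1949).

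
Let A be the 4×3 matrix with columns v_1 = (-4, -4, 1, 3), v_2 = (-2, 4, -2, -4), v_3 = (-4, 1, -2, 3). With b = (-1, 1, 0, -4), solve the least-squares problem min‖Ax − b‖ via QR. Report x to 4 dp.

v_1 = (-4, -4, 1, 3); ‖v_1‖ = 6.4807, so e_1 = (-0.6172, -0.6172, 0.1543, 0.4629).
e_1·v_2 = (-0.6172)·(-2) + (-0.6172)·4 + 0.1543·(-2) + 0.4629·(-4) = -3.3947.
u_2 = v_2 + 3.3947·e_1 = (-4.0952, 1.9048, -1.4762, -2.4286).
‖u_2‖ = 5.3363, so e_2 = (-0.7674, 0.3569, -0.2766, -0.4551).
e_1·v_3 = (-0.6172)·(-4) + (-0.6172)·1 + 0.1543·(-2) + 0.4629·3 = 2.9318; e_2·v_3 = (-0.7674)·(-4) + 0.3569·1 + (-0.2766)·(-2) + (-0.4551)·3 = 2.6146.
u_3 = v_3 − 2.9318·e_1 − 2.6146·e_2 = (-0.1839, 1.8763, -1.7291, 2.8328).
‖u_3‖ = 3.8169, so e_3 = (-0.0482, 0.4916, -0.4530, 0.7422).
Qᵀb = (-1.8516, 2.9448, -2.4289).
Back-substitute: x_3 = -2.4289/3.8169 = -0.6364.
x_2 = (2.9448 − 2.6146·(-0.6364))/5.3363 = 0.8636.
x_1 = (-1.8516 + 3.3947·0.8636 − 2.9318·(-0.6364))/6.4807 = 0.4545.

x = (0.4545, 0.8636, -0.6364)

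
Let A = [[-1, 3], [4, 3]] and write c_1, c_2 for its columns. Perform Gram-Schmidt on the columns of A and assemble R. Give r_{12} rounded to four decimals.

r_{12} = 2.1828

e_1 = c_1/‖c_1‖ = (-1, 4)/4.1231 = (-0.2425, 0.9701).
r_{12} = e_1·c_2 = 2.1828.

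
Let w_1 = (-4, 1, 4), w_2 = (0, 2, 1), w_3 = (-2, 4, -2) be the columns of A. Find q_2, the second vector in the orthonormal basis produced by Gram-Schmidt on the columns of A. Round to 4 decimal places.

q_2 = (0.3678, 0.9196, 0.1379)

q_1 = w_1/‖w_1‖ = (-4, 1, 4)/5.7446 = (-0.6963, 0.1741, 0.6963).
r_{12} = q_1·w_2 = 1.0445.
u_2 = w_2 − 1.0445·q_1 = (0.7273, 1.8182, 0.2727).
‖u_2‖ = 1.9771, so q_2 = (0.3678, 0.9196, 0.1379).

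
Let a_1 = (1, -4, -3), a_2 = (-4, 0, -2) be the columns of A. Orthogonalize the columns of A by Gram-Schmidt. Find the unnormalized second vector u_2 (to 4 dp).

e_1 = a_1/‖a_1‖ = (1, -4, -3)/5.0990 = (0.1961, -0.7845, -0.5883).
r_{12} = e_1·a_2 = 0.3922.
u_2 = a_2 − 0.3922·e_1 = (-4.0769, 0.3077, -1.7692).

u_2 = (-4.0769, 0.3077, -1.7692)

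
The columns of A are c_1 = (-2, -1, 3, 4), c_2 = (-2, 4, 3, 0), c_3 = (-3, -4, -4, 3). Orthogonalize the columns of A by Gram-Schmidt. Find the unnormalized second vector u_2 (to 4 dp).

c_1 = (-2, -1, 3, 4); ‖c_1‖ = 5.4772, so q_1 = (-0.3651, -0.1826, 0.5477, 0.7303).
q_1·c_2 = (-0.3651)·(-2) + (-0.1826)·4 + 0.5477·3 + 0.7303·0 = 1.6432.
u_2 = c_2 − 1.6432·q_1 = (-1.4000, 4.3000, 2.1000, -1.2000).

u_2 = (-1.4000, 4.3000, 2.1000, -1.2000)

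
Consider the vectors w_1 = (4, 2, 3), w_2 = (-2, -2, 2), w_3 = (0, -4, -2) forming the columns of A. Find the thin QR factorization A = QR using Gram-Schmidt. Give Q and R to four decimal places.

Q = [[0.7428, -0.3574, 0.5661], [0.3714, -0.4836, -0.7926], [0.5571, 0.7990, -0.2265]], R = [[5.3852, -1.1142, -2.5997], [0.0000, 3.2800, 0.3364], [0.0000, 0.0000, 3.6233]]

w_1 = (4, 2, 3); ‖w_1‖ = 5.3852, so q_1 = (0.7428, 0.3714, 0.5571).
q_1·w_2 = 0.7428·(-2) + 0.3714·(-2) + 0.5571·2 = -1.1142.
u_2 = w_2 + 1.1142·q_1 = (-1.1724, -1.5862, 2.6207).
‖u_2‖ = 3.2800, so q_2 = (-0.3574, -0.4836, 0.7990).
q_1·w_3 = 0.7428·0 + 0.3714·(-4) + 0.5571·(-2) = -2.5997; q_2·w_3 = (-0.3574)·0 + (-0.4836)·(-4) + 0.7990·(-2) = 0.3364.
u_3 = w_3 + 2.5997·q_1 − 0.3364·q_2 = (2.0513, -2.8718, -0.8205).
‖u_3‖ = 3.6233, so q_3 = (0.5661, -0.7926, -0.2265).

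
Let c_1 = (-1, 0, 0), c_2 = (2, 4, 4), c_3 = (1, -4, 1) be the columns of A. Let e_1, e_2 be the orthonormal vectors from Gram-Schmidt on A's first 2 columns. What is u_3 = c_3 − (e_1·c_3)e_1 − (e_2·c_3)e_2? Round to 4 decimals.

e_1 = c_1/‖c_1‖ = (-1, 0, 0)/1.0000 = (-1.0000, 0.0000, 0.0000).
r_{12} = e_1·c_2 = -2.0000.
u_2 = c_2 + 2.0000·e_1 = (0.0000, 4.0000, 4.0000).
‖u_2‖ = 5.6569, so e_2 = (0.0000, 0.7071, 0.7071).
r_{13} = e_1·c_3 = -1.0000; r_{23} = e_2·c_3 = -2.1213.
u_3 = c_3 + 1.0000·e_1 + 2.1213·e_2 = (0.0000, -2.5000, 2.5000).

u_3 = (0.0000, -2.5000, 2.5000)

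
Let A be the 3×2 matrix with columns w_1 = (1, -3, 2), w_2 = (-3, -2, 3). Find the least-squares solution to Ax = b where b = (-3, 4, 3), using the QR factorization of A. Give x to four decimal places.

x = (-1.2687, 0.9736)

w_1 = (1, -3, 2); ‖w_1‖ = 3.7417, so e_1 = (0.2673, -0.8018, 0.5345).
e_1·w_2 = 0.2673·(-3) + (-0.8018)·(-2) + 0.5345·3 = 2.4054.
u_2 = w_2 − 2.4054·e_1 = (-3.6429, -0.0714, 1.7143).
‖u_2‖ = 4.0267, so e_2 = (-0.9047, -0.0177, 0.4257).
Qᵀb = (-2.4054, 3.9203).
Back-substitute: x_2 = 3.9203/4.0267 = 0.9736.
x_1 = (-2.4054 − 2.4054·0.9736)/3.7417 = -1.2687.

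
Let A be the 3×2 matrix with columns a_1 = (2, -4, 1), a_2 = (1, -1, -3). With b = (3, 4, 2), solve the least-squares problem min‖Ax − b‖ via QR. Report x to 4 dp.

q_1 = a_1/‖a_1‖ = (2, -4, 1)/4.5826 = (0.4364, -0.8729, 0.2182).
r_{12} = q_1·a_2 = 0.6547.
u_2 = a_2 − 0.6547·q_1 = (0.7143, -0.4286, -3.1429).
‖u_2‖ = 3.2514, so q_2 = (0.2197, -0.1318, -0.9666).
Qᵀb = (-1.7457, -1.8014).
Back-substitute: x_2 = -1.8014/3.2514 = -0.5541.
x_1 = (-1.7457 − 0.6547·(-0.5541))/4.5826 = -0.3018.

x = (-0.3018, -0.5541)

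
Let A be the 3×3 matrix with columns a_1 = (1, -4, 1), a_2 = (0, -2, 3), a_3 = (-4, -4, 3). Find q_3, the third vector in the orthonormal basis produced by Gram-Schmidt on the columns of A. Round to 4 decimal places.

q_3 = (-0.9407, -0.2822, -0.1881)

q_1 = a_1/‖a_1‖ = (1, -4, 1)/4.2426 = (0.2357, -0.9428, 0.2357).
r_{12} = q_1·a_2 = 2.5927.
u_2 = a_2 − 2.5927·q_1 = (-0.6111, 0.4444, 2.3889).
‖u_2‖ = 2.5055, so q_2 = (-0.2439, 0.1774, 0.9534).
r_{13} = q_1·a_3 = 3.5355; r_{23} = q_2·a_3 = 3.1264.
u_3 = a_3 − 3.5355·q_1 − 3.1264·q_2 = (-4.0708, -1.2212, -0.8142).
‖u_3‖ = 4.3273, so q_3 = (-0.9407, -0.2822, -0.1881).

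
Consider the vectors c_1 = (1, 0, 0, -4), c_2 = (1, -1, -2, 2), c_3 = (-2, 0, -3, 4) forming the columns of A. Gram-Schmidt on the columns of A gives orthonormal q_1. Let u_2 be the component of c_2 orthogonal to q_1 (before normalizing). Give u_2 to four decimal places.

u_2 = (1.4118, -1.0000, -2.0000, 0.3529)

c_1 = (1, 0, 0, -4); ‖c_1‖ = 4.1231, so q_1 = (0.2425, 0.0000, 0.0000, -0.9701).
q_1·c_2 = 0.2425·1 + 0.0000·(-1) + 0.0000·(-2) + (-0.9701)·2 = -1.6977.
u_2 = c_2 + 1.6977·q_1 = (1.4118, -1.0000, -2.0000, 0.3529).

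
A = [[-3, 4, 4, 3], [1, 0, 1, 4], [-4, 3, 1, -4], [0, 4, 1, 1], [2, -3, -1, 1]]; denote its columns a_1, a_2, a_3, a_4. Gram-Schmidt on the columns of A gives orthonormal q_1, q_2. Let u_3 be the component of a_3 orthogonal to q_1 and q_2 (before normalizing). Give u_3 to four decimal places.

u_3 = (1.8500, 1.1167, -0.8167, -0.8000, 0.5833)

a_1 = (-3, 1, -4, 0, 2); ‖a_1‖ = 5.4772, so q_1 = (-0.5477, 0.1826, -0.7303, 0.0000, 0.3651).
q_1·a_2 = (-0.5477)·4 + 0.1826·0 + (-0.7303)·3 + 0.0000·4 + 0.3651·(-3) = -5.4772.
u_2 = a_2 + 5.4772·q_1 = (1.0000, 1.0000, -1.0000, 4.0000, -1.0000).
‖u_2‖ = 4.4721, so q_2 = (0.2236, 0.2236, -0.2236, 0.8944, -0.2236).
q_1·a_3 = (-0.5477)·4 + 0.1826·1 + (-0.7303)·1 + 0.0000·1 + 0.3651·(-1) = -3.1038; q_2·a_3 = 0.2236·4 + 0.2236·1 + (-0.2236)·1 + 0.8944·1 + (-0.2236)·(-1) = 2.0125.
u_3 = a_3 + 3.1038·q_1 − 2.0125·q_2 = (1.8500, 1.1167, -0.8167, -0.8000, 0.5833).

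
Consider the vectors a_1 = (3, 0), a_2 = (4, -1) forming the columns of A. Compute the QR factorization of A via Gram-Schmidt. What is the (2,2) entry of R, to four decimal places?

e_1 = a_1/‖a_1‖ = (3, 0)/3.0000 = (1.0000, 0.0000).
r_{12} = e_1·a_2 = 4.0000.
u_2 = a_2 − 4.0000·e_1 = (0.0000, -1.0000).
r_{22} = ‖u_2‖ = 1.0000.

r_{22} = 1.0000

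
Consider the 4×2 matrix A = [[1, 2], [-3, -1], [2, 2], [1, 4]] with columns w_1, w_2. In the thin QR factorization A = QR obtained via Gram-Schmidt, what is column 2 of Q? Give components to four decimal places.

e_1 = w_1/‖w_1‖ = (1, -3, 2, 1)/3.8730 = (0.2582, -0.7746, 0.5164, 0.2582).
r_{12} = e_1·w_2 = 3.3566.
u_2 = w_2 − 3.3566·e_1 = (1.1333, 1.6000, 0.2667, 3.1333).
‖u_2‖ = 3.7059, so e_2 = (0.3058, 0.4317, 0.0720, 0.8455).

e_2 = (0.3058, 0.4317, 0.0720, 0.8455)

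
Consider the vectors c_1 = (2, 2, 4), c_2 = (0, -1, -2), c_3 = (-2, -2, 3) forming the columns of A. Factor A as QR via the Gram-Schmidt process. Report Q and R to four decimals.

Q = [[0.4082, 0.9129, 0.0000], [0.4082, -0.1826, -0.8944], [0.8165, -0.3651, 0.4472]], R = [[4.8990, -2.0412, 0.8165], [0.0000, 0.9129, -2.5560], [0.0000, 0.0000, 3.1305]]

c_1 = (2, 2, 4); ‖c_1‖ = 4.8990, so q_1 = (0.4082, 0.4082, 0.8165).
q_1·c_2 = 0.4082·0 + 0.4082·(-1) + 0.8165·(-2) = -2.0412.
u_2 = c_2 + 2.0412·q_1 = (0.8333, -0.1667, -0.3333).
‖u_2‖ = 0.9129, so q_2 = (0.9129, -0.1826, -0.3651).
q_1·c_3 = 0.4082·(-2) + 0.4082·(-2) + 0.8165·3 = 0.8165; q_2·c_3 = 0.9129·(-2) + (-0.1826)·(-2) + (-0.3651)·3 = -2.5560.
u_3 = c_3 − 0.8165·q_1 + 2.5560·q_2 = (0.0000, -2.8000, 1.4000).
‖u_3‖ = 3.1305, so q_3 = (0.0000, -0.8944, 0.4472).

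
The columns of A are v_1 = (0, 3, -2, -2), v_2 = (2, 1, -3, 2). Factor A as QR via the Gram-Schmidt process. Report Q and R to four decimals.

Q = [[0.0000, 0.4919], [0.7276, 0.0289], [-0.4851, -0.5932], [-0.4851, 0.6366]], R = [[4.1231, 1.2127], [0.0000, 4.0656]]

e_1 = v_1/‖v_1‖ = (0, 3, -2, -2)/4.1231 = (0.0000, 0.7276, -0.4851, -0.4851).
r_{12} = e_1·v_2 = 1.2127.
u_2 = v_2 − 1.2127·e_1 = (2.0000, 0.1176, -2.4118, 2.5882).
‖u_2‖ = 4.0656, so e_2 = (0.4919, 0.0289, -0.5932, 0.6366).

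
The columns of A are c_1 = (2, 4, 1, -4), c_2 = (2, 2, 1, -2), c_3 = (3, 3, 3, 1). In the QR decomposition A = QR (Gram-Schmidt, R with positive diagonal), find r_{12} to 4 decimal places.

e_1 = c_1/‖c_1‖ = (2, 4, 1, -4)/6.0828 = (0.3288, 0.6576, 0.1644, -0.6576).
r_{12} = e_1·c_2 = 3.4524.

r_{12} = 3.4524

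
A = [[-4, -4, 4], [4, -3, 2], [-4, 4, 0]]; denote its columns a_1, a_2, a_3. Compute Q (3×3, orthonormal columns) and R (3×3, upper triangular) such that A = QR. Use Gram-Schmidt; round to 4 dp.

Q = [[-0.5774, -0.8111, 0.0937], [0.5774, -0.3244, 0.7493], [-0.5774, 0.4867, 0.6556]], R = [[6.9282, -1.7321, -1.1547], [0.0000, 6.1644, -3.8933], [0.0000, 0.0000, 1.8732]]

a_1 = (-4, 4, -4); ‖a_1‖ = 6.9282, so e_1 = (-0.5774, 0.5774, -0.5774).
e_1·a_2 = (-0.5774)·(-4) + 0.5774·(-3) + (-0.5774)·4 = -1.7321.
u_2 = a_2 + 1.7321·e_1 = (-5.0000, -2.0000, 3.0000).
‖u_2‖ = 6.1644, so e_2 = (-0.8111, -0.3244, 0.4867).
e_1·a_3 = (-0.5774)·4 + 0.5774·2 + (-0.5774)·0 = -1.1547; e_2·a_3 = (-0.8111)·4 + (-0.3244)·2 + 0.4867·0 = -3.8933.
u_3 = a_3 + 1.1547·e_1 + 3.8933·e_2 = (0.1754, 1.4035, 1.2281).
‖u_3‖ = 1.8732, so e_3 = (0.0937, 0.7493, 0.6556).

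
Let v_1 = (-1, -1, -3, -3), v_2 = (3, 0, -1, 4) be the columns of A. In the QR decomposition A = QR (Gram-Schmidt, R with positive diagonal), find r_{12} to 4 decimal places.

v_1 = (-1, -1, -3, -3); ‖v_1‖ = 4.4721, so q_1 = (-0.2236, -0.2236, -0.6708, -0.6708).
r_{12} = q_1·v_2 = -2.6833.

r_{12} = -2.6833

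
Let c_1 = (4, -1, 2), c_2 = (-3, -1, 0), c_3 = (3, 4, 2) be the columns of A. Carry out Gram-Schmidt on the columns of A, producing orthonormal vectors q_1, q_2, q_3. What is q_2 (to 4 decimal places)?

q_1 = c_1/‖c_1‖ = (4, -1, 2)/4.5826 = (0.8729, -0.2182, 0.4364).
r_{12} = q_1·c_2 = -2.4004.
u_2 = c_2 + 2.4004·q_1 = (-0.9048, -1.5238, 1.0476).
‖u_2‖ = 2.0587, so q_2 = (-0.4395, -0.7402, 0.5089).

q_2 = (-0.4395, -0.7402, 0.5089)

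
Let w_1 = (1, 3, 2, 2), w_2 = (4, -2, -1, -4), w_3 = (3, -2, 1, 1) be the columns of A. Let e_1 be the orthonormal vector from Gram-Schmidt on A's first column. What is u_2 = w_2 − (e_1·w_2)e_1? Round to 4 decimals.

e_1 = w_1/‖w_1‖ = (1, 3, 2, 2)/4.2426 = (0.2357, 0.7071, 0.4714, 0.4714).
r_{12} = e_1·w_2 = -2.8284.
u_2 = w_2 + 2.8284·e_1 = (4.6667, 0.0000, 0.3333, -2.6667).

u_2 = (4.6667, 0.0000, 0.3333, -2.6667)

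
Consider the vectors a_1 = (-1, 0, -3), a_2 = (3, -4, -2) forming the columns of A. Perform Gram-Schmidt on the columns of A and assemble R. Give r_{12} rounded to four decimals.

a_1 = (-1, 0, -3); ‖a_1‖ = 3.1623, so e_1 = (-0.3162, 0.0000, -0.9487).
r_{12} = e_1·a_2 = 0.9487.

r_{12} = 0.9487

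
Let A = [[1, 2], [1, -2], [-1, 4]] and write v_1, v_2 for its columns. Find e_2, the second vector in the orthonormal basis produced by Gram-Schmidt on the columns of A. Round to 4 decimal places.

v_1 = (1, 1, -1); ‖v_1‖ = 1.7321, so e_1 = (0.5774, 0.5774, -0.5774).
e_1·v_2 = 0.5774·2 + 0.5774·(-2) + (-0.5774)·4 = -2.3094.
u_2 = v_2 + 2.3094·e_1 = (3.3333, -0.6667, 2.6667).
‖u_2‖ = 4.3205, so e_2 = (0.7715, -0.1543, 0.6172).

e_2 = (0.7715, -0.1543, 0.6172)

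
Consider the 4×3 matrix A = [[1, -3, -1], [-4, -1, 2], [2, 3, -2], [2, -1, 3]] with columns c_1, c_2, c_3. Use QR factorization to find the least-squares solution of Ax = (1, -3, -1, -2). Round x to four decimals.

x = (0.1541, -0.3758, -0.7182)

c_1 = (1, -4, 2, 2); ‖c_1‖ = 5.0000, so q_1 = (0.2000, -0.8000, 0.4000, 0.4000).
q_1·c_2 = 0.2000·(-3) + (-0.8000)·(-1) + 0.4000·3 + 0.4000·(-1) = 1.0000.
u_2 = c_2 − 1.0000·q_1 = (-3.2000, -0.2000, 2.6000, -1.4000).
‖u_2‖ = 4.3589, so q_2 = (-0.7341, -0.0459, 0.5965, -0.3212).
q_1·c_3 = 0.2000·(-1) + (-0.8000)·2 + 0.4000·(-2) + 0.4000·3 = -1.4000; q_2·c_3 = (-0.7341)·(-1) + (-0.0459)·2 + 0.5965·(-2) + (-0.3212)·3 = -1.5141.
u_3 = c_3 + 1.4000·q_1 + 1.5141·q_2 = (-1.8316, 0.8105, -0.5368, 3.0737).
‖u_3‖ = 3.7077, so q_3 = (-0.4940, 0.2186, -0.1448, 0.8290).
Qᵀb = (1.4000, -0.5506, -2.6630).
Back-substitute: x_3 = -2.6630/3.7077 = -0.7182.
x_2 = (-0.5506 + 1.5141·(-0.7182))/4.3589 = -0.3758.
x_1 = (1.4000 − 1.0000·(-0.3758) + 1.4000·(-0.7182))/5.0000 = 0.1541.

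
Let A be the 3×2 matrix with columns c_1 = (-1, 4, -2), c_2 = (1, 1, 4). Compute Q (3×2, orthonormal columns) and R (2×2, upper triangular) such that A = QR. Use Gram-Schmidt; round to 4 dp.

q_1 = c_1/‖c_1‖ = (-1, 4, -2)/4.5826 = (-0.2182, 0.8729, -0.4364).
r_{12} = q_1·c_2 = -1.0911.
u_2 = c_2 + 1.0911·q_1 = (0.7619, 1.9524, 3.5238).
‖u_2‖ = 4.0999, so q_2 = (0.1858, 0.4762, 0.8595).

Q = [[-0.2182, 0.1858], [0.8729, 0.4762], [-0.4364, 0.8595]], R = [[4.5826, -1.0911], [0.0000, 4.0999]]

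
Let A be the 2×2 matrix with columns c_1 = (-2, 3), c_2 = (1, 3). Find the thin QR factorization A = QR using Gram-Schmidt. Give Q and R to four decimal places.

c_1 = (-2, 3); ‖c_1‖ = 3.6056, so q_1 = (-0.5547, 0.8321).
q_1·c_2 = (-0.5547)·1 + 0.8321·3 = 1.9415.
u_2 = c_2 − 1.9415·q_1 = (2.0769, 1.3846).
‖u_2‖ = 2.4962, so q_2 = (0.8321, 0.5547).

Q = [[-0.5547, 0.8321], [0.8321, 0.5547]], R = [[3.6056, 1.9415], [0.0000, 2.4962]]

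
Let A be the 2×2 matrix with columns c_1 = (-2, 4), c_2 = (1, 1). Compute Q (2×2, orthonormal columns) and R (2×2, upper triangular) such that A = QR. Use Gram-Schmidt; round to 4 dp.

c_1 = (-2, 4); ‖c_1‖ = 4.4721, so q_1 = (-0.4472, 0.8944).
q_1·c_2 = (-0.4472)·1 + 0.8944·1 = 0.4472.
u_2 = c_2 − 0.4472·q_1 = (1.2000, 0.6000).
‖u_2‖ = 1.3416, so q_2 = (0.8944, 0.4472).

Q = [[-0.4472, 0.8944], [0.8944, 0.4472]], R = [[4.4721, 0.4472], [0.0000, 1.3416]]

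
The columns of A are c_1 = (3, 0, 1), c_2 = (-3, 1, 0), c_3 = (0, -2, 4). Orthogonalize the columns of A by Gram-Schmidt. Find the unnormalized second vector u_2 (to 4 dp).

c_1 = (3, 0, 1); ‖c_1‖ = 3.1623, so q_1 = (0.9487, 0.0000, 0.3162).
q_1·c_2 = 0.9487·(-3) + 0.0000·1 + 0.3162·0 = -2.8460.
u_2 = c_2 + 2.8460·q_1 = (-0.3000, 1.0000, 0.9000).

u_2 = (-0.3000, 1.0000, 0.9000)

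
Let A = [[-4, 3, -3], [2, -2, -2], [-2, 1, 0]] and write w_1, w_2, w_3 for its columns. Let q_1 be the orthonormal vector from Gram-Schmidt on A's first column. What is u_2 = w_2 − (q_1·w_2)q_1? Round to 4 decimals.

w_1 = (-4, 2, -2); ‖w_1‖ = 4.8990, so q_1 = (-0.8165, 0.4082, -0.4082).
q_1·w_2 = (-0.8165)·3 + 0.4082·(-2) + (-0.4082)·1 = -3.6742.
u_2 = w_2 + 3.6742·q_1 = (0.0000, -0.5000, -0.5000).

u_2 = (0.0000, -0.5000, -0.5000)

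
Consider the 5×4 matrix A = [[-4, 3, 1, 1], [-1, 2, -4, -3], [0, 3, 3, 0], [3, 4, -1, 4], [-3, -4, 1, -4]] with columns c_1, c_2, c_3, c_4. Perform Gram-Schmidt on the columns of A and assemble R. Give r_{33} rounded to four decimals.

r_{33} = 5.1836

c_1 = (-4, -1, 0, 3, -3); ‖c_1‖ = 5.9161, so q_1 = (-0.6761, -0.1690, 0.0000, 0.5071, -0.5071).
q_1·c_2 = (-0.6761)·3 + (-0.1690)·2 + 0.0000·3 + 0.5071·4 + (-0.5071)·(-4) = 1.6903.
u_2 = c_2 − 1.6903·q_1 = (4.1429, 2.2857, 3.0000, 3.1429, -3.1429).
‖u_2‖ = 7.1514, so q_2 = (0.5793, 0.3196, 0.4195, 0.4395, -0.4395).
q_1·c_3 = (-0.6761)·1 + (-0.1690)·(-4) + 0.0000·3 + 0.5071·(-1) + (-0.5071)·1 = -1.0142; q_2·c_3 = 0.5793·1 + 0.3196·(-4) + 0.4195·3 + 0.4395·(-1) + (-0.4395)·1 = -0.3196.
u_3 = c_3 + 1.0142·q_1 + 0.3196·q_2 = (0.4994, -4.0693, 3.1341, -0.3453, 0.3453).
r_{33} = ‖u_3‖ = 5.1836.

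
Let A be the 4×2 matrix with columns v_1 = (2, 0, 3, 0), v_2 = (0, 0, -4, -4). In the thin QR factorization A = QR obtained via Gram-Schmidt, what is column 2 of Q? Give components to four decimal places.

e_1 = v_1/‖v_1‖ = (2, 0, 3, 0)/3.6056 = (0.5547, 0.0000, 0.8321, 0.0000).
r_{12} = e_1·v_2 = -3.3282.
u_2 = v_2 + 3.3282·e_1 = (1.8462, 0.0000, -1.2308, -4.0000).
‖u_2‖ = 4.5742, so e_2 = (0.4036, 0.0000, -0.2691, -0.8745).

e_2 = (0.4036, 0.0000, -0.2691, -0.8745)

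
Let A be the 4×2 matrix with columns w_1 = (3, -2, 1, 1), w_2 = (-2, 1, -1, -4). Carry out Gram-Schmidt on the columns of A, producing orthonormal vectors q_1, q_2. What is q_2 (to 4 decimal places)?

q_1 = w_1/‖w_1‖ = (3, -2, 1, 1)/3.8730 = (0.7746, -0.5164, 0.2582, 0.2582).
r_{12} = q_1·w_2 = -3.3566.
u_2 = w_2 + 3.3566·q_1 = (0.6000, -0.7333, -0.1333, -3.1333).
‖u_2‖ = 3.2762, so q_2 = (0.1831, -0.2238, -0.0407, -0.9564).

q_2 = (0.1831, -0.2238, -0.0407, -0.9564)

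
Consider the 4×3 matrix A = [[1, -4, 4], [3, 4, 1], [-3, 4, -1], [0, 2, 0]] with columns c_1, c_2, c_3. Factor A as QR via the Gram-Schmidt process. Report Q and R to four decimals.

Q = [[0.2294, -0.5298, 0.8165], [0.6882, 0.6475, 0.2268], [-0.6882, 0.4709, 0.4990], [0.0000, 0.2796, 0.1814]], R = [[4.3589, -0.9177, 2.2942], [0.0000, 7.1525, -1.9426], [0.0000, 0.0000, 2.9938]]

c_1 = (1, 3, -3, 0); ‖c_1‖ = 4.3589, so e_1 = (0.2294, 0.6882, -0.6882, 0.0000).
e_1·c_2 = 0.2294·(-4) + 0.6882·4 + (-0.6882)·4 + 0.0000·2 = -0.9177.
u_2 = c_2 + 0.9177·e_1 = (-3.7895, 4.6316, 3.3684, 2.0000).
‖u_2‖ = 7.1525, so e_2 = (-0.5298, 0.6475, 0.4709, 0.2796).
e_1·c_3 = 0.2294·4 + 0.6882·1 + (-0.6882)·(-1) + 0.0000·0 = 2.2942; e_2·c_3 = (-0.5298)·4 + 0.6475·1 + 0.4709·(-1) + 0.2796·0 = -1.9426.
u_3 = c_3 − 2.2942·e_1 + 1.9426·e_2 = (2.4444, 0.6790, 1.4938, 0.5432).
‖u_3‖ = 2.9938, so e_3 = (0.8165, 0.2268, 0.4990, 0.1814).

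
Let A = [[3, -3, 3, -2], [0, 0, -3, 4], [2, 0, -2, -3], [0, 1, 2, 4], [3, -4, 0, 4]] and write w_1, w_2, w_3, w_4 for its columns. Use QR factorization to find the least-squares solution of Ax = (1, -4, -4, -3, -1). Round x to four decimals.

x = (-2.3444, -1.9565, 0.4979, -0.5205)

w_1 = (3, 0, 2, 0, 3); ‖w_1‖ = 4.6904, so q_1 = (0.6396, 0.0000, 0.4264, 0.0000, 0.6396).
q_1·w_2 = 0.6396·(-3) + 0.0000·0 + 0.4264·0 + 0.0000·1 + 0.6396·(-4) = -4.4772.
u_2 = w_2 + 4.4772·q_1 = (-0.1364, 0.0000, 1.9091, 1.0000, -1.1364).
‖u_2‖ = 2.4402, so q_2 = (-0.0559, 0.0000, 0.7824, 0.4098, -0.4657).
q_1·w_3 = 0.6396·3 + 0.0000·(-3) + 0.4264·(-2) + 0.0000·2 + 0.6396·0 = 1.0660; q_2·w_3 = (-0.0559)·3 + 0.0000·(-3) + 0.7824·(-2) + 0.4098·2 + (-0.4657)·0 = -0.9127.
u_3 = w_3 − 1.0660·q_1 + 0.9127·q_2 = (2.2672, -3.0000, -1.7405, 2.3740, -1.1069).
‖u_3‖ = 4.9021, so q_3 = (0.4625, -0.6120, -0.3550, 0.4843, -0.2258).
q_1·w_4 = 0.6396·(-2) + 0.0000·4 + 0.4264·(-3) + 0.0000·4 + 0.6396·4 = 0.0000; q_2·w_4 = (-0.0559)·(-2) + 0.0000·4 + 0.7824·(-3) + 0.4098·4 + (-0.4657)·4 = -2.4588; q_3·w_4 = 0.4625·(-2) + (-0.6120)·4 + (-0.3550)·(-3) + 0.4843·4 + (-0.2258)·4 = -1.2738.
u_4 = w_4 + 0.0000·q_1 + 2.4588·q_2 + 1.2738·q_3 = (-1.5483, 3.2205, -1.5286, 5.6245, 2.5673).
‖u_4‖ = 7.3029, so q_4 = (-0.2120, 0.4410, -0.2093, 0.7702, 0.3516).
Qᵀb = (-1.7056, -3.9490, 3.1035, -3.8008).
Back-substitute: x_4 = -3.8008/7.3029 = -0.5205.
x_3 = (3.1035 + 1.2738·(-0.5205))/4.9021 = 0.4979.
x_2 = (-3.9490 + 0.9127·0.4979 + 2.4588·(-0.5205))/2.4402 = -1.9565.
x_1 = (-1.7056 + 4.4772·(-1.9565) − 1.0660·0.4979 + 0.0000·(-0.5205))/4.6904 = -2.3444.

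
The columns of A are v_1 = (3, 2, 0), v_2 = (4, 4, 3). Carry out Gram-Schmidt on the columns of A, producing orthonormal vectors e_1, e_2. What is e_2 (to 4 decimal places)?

e_2 = (-0.1924, 0.2886, 0.9379)

v_1 = (3, 2, 0); ‖v_1‖ = 3.6056, so e_1 = (0.8321, 0.5547, 0.0000).
e_1·v_2 = 0.8321·4 + 0.5547·4 + 0.0000·3 = 5.5470.
u_2 = v_2 − 5.5470·e_1 = (-0.6154, 0.9231, 3.0000).
‖u_2‖ = 3.1986, so e_2 = (-0.1924, 0.2886, 0.9379).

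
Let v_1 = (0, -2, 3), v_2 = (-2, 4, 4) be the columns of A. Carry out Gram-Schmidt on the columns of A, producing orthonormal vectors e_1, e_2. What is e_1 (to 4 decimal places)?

v_1 = (0, -2, 3); ‖v_1‖ = 3.6056, so e_1 = (0.0000, -0.5547, 0.8321).

e_1 = (0.0000, -0.5547, 0.8321)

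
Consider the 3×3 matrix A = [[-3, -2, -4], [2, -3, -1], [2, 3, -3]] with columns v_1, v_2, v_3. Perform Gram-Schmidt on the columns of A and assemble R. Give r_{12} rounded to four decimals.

r_{12} = 1.4552

v_1 = (-3, 2, 2); ‖v_1‖ = 4.1231, so e_1 = (-0.7276, 0.4851, 0.4851).
r_{12} = e_1·v_2 = 1.4552.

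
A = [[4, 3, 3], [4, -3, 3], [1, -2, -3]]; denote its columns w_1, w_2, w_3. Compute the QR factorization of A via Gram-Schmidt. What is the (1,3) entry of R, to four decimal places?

q_1 = w_1/‖w_1‖ = (4, 4, 1)/5.7446 = (0.6963, 0.6963, 0.1741).
r_{13} = q_1·w_3 = 3.6556.

r_{13} = 3.6556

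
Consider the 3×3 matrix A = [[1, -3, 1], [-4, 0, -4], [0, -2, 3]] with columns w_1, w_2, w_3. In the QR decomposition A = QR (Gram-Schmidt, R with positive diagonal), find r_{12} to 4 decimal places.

r_{12} = -0.7276

w_1 = (1, -4, 0); ‖w_1‖ = 4.1231, so e_1 = (0.2425, -0.9701, 0.0000).
r_{12} = e_1·w_2 = -0.7276.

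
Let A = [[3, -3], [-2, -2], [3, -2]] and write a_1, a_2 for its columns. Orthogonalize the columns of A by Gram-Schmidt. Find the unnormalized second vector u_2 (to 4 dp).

u_2 = (-1.5000, -3.0000, -0.5000)

q_1 = a_1/‖a_1‖ = (3, -2, 3)/4.6904 = (0.6396, -0.4264, 0.6396).
r_{12} = q_1·a_2 = -2.3452.
u_2 = a_2 + 2.3452·q_1 = (-1.5000, -3.0000, -0.5000).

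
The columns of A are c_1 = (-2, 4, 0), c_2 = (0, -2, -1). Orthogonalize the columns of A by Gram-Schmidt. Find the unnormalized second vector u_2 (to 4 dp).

u_2 = (-0.8000, -0.4000, -1.0000)

c_1 = (-2, 4, 0); ‖c_1‖ = 4.4721, so q_1 = (-0.4472, 0.8944, 0.0000).
q_1·c_2 = (-0.4472)·0 + 0.8944·(-2) + 0.0000·(-1) = -1.7889.
u_2 = c_2 + 1.7889·q_1 = (-0.8000, -0.4000, -1.0000).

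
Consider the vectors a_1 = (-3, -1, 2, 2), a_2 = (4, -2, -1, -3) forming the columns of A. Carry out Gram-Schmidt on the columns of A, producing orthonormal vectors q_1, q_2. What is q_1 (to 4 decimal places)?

q_1 = a_1/‖a_1‖ = (-3, -1, 2, 2)/4.2426 = (-0.7071, -0.2357, 0.4714, 0.4714).

q_1 = (-0.7071, -0.2357, 0.4714, 0.4714)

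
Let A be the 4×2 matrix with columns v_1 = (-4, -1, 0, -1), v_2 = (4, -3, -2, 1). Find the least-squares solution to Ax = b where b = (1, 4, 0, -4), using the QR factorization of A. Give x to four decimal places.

x = (-0.8372, -0.7907)

e_1 = v_1/‖v_1‖ = (-4, -1, 0, -1)/4.2426 = (-0.9428, -0.2357, 0.0000, -0.2357).
r_{12} = e_1·v_2 = -3.2998.
u_2 = v_2 + 3.2998·e_1 = (0.8889, -3.7778, -2.0000, 0.2222).
‖u_2‖ = 4.3716, so e_2 = (0.2033, -0.8642, -0.4575, 0.0508).
Qᵀb = (-0.9428, -3.4566).
Back-substitute: x_2 = -3.4566/4.3716 = -0.7907.
x_1 = (-0.9428 + 3.2998·(-0.7907))/4.2426 = -0.8372.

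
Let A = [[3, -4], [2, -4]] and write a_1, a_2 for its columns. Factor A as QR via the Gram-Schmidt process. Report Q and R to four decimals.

Q = [[0.8321, 0.5547], [0.5547, -0.8321]], R = [[3.6056, -5.5470], [0.0000, 1.1094]]

q_1 = a_1/‖a_1‖ = (3, 2)/3.6056 = (0.8321, 0.5547).
r_{12} = q_1·a_2 = -5.5470.
u_2 = a_2 + 5.5470·q_1 = (0.6154, -0.9231).
‖u_2‖ = 1.1094, so q_2 = (0.5547, -0.8321).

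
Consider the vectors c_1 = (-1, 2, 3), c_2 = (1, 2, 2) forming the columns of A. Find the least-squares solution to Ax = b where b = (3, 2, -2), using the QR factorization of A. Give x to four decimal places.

c_1 = (-1, 2, 3); ‖c_1‖ = 3.7417, so q_1 = (-0.2673, 0.5345, 0.8018).
q_1·c_2 = (-0.2673)·1 + 0.5345·2 + 0.8018·2 = 2.4054.
u_2 = c_2 − 2.4054·q_1 = (1.6429, 0.7143, 0.0714).
‖u_2‖ = 1.7928, so q_2 = (0.9163, 0.3984, 0.0398).
Qᵀb = (-1.3363, 3.4662).
Back-substitute: x_2 = 3.4662/1.7928 = 1.9333.
x_1 = (-1.3363 − 2.4054·1.9333)/3.7417 = -1.6000.

x = (-1.6000, 1.9333)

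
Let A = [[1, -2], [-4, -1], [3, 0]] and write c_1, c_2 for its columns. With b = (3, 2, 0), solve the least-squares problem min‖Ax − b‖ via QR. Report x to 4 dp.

x = (-0.0714, -1.5714)

c_1 = (1, -4, 3); ‖c_1‖ = 5.0990, so q_1 = (0.1961, -0.7845, 0.5883).
q_1·c_2 = 0.1961·(-2) + (-0.7845)·(-1) + 0.5883·0 = 0.3922.
u_2 = c_2 − 0.3922·q_1 = (-2.0769, -0.6923, -0.2308).
‖u_2‖ = 2.2014, so q_2 = (-0.9435, -0.3145, -0.1048).
Qᵀb = (-0.9806, -3.4593).
Back-substitute: x_2 = -3.4593/2.2014 = -1.5714.
x_1 = (-0.9806 − 0.3922·(-1.5714))/5.0990 = -0.0714.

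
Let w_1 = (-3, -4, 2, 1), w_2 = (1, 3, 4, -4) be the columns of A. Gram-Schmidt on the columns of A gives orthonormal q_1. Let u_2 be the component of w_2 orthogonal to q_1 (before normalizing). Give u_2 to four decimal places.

u_2 = (-0.1000, 1.5333, 4.7333, -3.6333)

q_1 = w_1/‖w_1‖ = (-3, -4, 2, 1)/5.4772 = (-0.5477, -0.7303, 0.3651, 0.1826).
r_{12} = q_1·w_2 = -2.0083.
u_2 = w_2 + 2.0083·q_1 = (-0.1000, 1.5333, 4.7333, -3.6333).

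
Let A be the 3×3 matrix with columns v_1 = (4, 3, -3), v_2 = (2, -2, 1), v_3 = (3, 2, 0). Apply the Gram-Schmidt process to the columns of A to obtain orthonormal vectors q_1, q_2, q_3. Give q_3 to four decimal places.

v_1 = (4, 3, -3); ‖v_1‖ = 5.8310, so q_1 = (0.6860, 0.5145, -0.5145).
q_1·v_2 = 0.6860·2 + 0.5145·(-2) + (-0.5145)·1 = -0.1715.
u_2 = v_2 + 0.1715·q_1 = (2.1176, -1.9118, 0.9118).
‖u_2‖ = 2.9951, so q_2 = (0.7070, -0.6383, 0.3044).
q_1·v_3 = 0.6860·3 + 0.5145·2 + (-0.5145)·0 = 3.0870; q_2·v_3 = 0.7070·3 + (-0.6383)·2 + 0.3044·0 = 0.8445.
u_3 = v_3 − 3.0870·q_1 − 0.8445·q_2 = (0.2852, 0.9508, 1.3311).
‖u_3‖ = 1.6605, so q_3 = (0.1718, 0.5726, 0.8016).

q_3 = (0.1718, 0.5726, 0.8016)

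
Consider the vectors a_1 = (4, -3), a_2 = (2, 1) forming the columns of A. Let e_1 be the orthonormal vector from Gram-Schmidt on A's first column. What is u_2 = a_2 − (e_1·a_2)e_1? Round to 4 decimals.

e_1 = a_1/‖a_1‖ = (4, -3)/5.0000 = (0.8000, -0.6000).
r_{12} = e_1·a_2 = 1.0000.
u_2 = a_2 − 1.0000·e_1 = (1.2000, 1.6000).

u_2 = (1.2000, 1.6000)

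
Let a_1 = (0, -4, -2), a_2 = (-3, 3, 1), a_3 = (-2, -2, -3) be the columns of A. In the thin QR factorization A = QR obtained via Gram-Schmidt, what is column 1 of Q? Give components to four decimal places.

q_1 = (0.0000, -0.8944, -0.4472)

a_1 = (0, -4, -2); ‖a_1‖ = 4.4721, so q_1 = (0.0000, -0.8944, -0.4472).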